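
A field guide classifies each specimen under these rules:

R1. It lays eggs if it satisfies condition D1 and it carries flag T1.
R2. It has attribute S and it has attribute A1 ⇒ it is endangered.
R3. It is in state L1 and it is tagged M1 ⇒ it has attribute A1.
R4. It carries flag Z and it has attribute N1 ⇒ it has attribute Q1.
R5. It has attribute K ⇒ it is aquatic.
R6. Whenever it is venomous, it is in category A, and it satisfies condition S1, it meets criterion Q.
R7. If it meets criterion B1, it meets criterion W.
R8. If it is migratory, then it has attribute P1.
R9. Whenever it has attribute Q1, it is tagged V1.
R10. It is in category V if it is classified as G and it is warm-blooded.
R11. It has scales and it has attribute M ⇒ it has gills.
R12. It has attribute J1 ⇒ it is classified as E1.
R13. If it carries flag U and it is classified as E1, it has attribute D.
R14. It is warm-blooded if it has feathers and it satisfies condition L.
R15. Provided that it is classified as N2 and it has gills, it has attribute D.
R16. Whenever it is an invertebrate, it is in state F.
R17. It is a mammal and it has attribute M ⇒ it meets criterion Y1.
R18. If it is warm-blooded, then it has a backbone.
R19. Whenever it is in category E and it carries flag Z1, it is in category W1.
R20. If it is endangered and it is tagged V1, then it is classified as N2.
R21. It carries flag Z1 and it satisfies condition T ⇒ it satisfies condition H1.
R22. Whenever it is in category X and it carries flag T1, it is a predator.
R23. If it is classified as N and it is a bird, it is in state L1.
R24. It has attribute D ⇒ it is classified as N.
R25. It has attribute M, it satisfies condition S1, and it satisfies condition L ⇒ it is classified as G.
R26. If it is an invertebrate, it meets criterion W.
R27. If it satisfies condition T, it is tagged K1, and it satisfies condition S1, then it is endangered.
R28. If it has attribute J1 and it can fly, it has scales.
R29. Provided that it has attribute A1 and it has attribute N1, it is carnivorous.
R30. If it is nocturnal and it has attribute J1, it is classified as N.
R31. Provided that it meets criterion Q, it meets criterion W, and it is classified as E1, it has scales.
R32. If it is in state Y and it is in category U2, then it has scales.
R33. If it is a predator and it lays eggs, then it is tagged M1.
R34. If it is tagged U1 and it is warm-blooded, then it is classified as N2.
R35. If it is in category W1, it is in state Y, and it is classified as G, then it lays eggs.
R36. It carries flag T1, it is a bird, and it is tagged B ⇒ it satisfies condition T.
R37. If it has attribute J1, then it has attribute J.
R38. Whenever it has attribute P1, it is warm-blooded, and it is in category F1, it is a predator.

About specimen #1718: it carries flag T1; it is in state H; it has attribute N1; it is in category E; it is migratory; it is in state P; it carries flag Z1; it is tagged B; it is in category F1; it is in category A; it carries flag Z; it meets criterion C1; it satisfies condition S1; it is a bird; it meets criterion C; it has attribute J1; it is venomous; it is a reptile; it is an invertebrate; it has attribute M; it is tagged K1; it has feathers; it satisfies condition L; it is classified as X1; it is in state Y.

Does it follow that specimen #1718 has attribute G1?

No

Forward chaining from the given facts derives: has attribute Q1, meets criterion Q, has attribute P1, is tagged V1, is classified as E1, is warm-blooded, is in state F, has a backbone, is in category W1, is classified as G, meets criterion W, has scales, lays eggs, satisfies condition T, has attribute J, is a predator, is in category V, has gills, satisfies condition H1, is endangered, is tagged M1, is classified as N2, has attribute D, is classified as N, is in state L1, has attribute A1, is carnivorous.
No rule has "it has attribute G1" as its conclusion, and it is not among the given facts.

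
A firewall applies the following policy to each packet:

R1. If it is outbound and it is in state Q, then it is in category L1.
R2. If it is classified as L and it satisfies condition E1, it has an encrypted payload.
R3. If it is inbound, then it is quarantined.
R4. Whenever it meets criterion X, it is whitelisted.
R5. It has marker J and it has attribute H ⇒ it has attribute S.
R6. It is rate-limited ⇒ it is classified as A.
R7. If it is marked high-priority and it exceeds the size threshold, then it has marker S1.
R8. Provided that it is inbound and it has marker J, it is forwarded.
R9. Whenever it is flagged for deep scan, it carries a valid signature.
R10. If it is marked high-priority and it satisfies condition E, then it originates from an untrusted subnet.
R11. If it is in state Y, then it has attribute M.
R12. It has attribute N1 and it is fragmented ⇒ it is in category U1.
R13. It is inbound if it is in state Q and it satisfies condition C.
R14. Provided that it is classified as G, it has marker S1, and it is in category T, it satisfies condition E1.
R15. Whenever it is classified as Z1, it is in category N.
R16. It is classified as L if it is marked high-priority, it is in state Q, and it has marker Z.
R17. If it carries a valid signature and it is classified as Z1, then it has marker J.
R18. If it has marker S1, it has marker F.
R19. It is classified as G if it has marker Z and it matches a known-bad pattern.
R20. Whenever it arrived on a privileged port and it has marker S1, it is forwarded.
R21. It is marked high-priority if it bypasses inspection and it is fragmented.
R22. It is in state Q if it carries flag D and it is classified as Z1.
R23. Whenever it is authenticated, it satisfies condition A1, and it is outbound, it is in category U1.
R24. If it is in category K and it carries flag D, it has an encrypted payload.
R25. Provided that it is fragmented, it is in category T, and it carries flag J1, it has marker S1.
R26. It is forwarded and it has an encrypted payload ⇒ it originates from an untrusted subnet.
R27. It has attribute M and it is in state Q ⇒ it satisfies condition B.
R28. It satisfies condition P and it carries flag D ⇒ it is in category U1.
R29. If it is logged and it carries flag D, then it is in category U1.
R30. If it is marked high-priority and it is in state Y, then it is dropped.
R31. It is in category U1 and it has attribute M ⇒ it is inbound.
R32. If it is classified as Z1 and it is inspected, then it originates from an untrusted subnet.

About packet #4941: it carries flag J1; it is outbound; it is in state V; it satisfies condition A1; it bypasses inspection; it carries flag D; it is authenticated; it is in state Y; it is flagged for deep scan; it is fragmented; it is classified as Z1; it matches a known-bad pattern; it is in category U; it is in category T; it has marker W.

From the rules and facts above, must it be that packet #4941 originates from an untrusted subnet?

No

Forward chaining from the given facts derives: carries a valid signature, has attribute M, is in category N, has marker J, is marked high-priority, is in state Q, is in category U1, has marker S1, satisfies condition B, is dropped, is inbound, is in category L1, is quarantined, is forwarded, has marker F.
Rules concluding "it originates from an untrusted subnet": R10 needs "it satisfies condition E"; R26 needs "it has an encrypted payload"; R32 needs "it is inspected" — none of these are established.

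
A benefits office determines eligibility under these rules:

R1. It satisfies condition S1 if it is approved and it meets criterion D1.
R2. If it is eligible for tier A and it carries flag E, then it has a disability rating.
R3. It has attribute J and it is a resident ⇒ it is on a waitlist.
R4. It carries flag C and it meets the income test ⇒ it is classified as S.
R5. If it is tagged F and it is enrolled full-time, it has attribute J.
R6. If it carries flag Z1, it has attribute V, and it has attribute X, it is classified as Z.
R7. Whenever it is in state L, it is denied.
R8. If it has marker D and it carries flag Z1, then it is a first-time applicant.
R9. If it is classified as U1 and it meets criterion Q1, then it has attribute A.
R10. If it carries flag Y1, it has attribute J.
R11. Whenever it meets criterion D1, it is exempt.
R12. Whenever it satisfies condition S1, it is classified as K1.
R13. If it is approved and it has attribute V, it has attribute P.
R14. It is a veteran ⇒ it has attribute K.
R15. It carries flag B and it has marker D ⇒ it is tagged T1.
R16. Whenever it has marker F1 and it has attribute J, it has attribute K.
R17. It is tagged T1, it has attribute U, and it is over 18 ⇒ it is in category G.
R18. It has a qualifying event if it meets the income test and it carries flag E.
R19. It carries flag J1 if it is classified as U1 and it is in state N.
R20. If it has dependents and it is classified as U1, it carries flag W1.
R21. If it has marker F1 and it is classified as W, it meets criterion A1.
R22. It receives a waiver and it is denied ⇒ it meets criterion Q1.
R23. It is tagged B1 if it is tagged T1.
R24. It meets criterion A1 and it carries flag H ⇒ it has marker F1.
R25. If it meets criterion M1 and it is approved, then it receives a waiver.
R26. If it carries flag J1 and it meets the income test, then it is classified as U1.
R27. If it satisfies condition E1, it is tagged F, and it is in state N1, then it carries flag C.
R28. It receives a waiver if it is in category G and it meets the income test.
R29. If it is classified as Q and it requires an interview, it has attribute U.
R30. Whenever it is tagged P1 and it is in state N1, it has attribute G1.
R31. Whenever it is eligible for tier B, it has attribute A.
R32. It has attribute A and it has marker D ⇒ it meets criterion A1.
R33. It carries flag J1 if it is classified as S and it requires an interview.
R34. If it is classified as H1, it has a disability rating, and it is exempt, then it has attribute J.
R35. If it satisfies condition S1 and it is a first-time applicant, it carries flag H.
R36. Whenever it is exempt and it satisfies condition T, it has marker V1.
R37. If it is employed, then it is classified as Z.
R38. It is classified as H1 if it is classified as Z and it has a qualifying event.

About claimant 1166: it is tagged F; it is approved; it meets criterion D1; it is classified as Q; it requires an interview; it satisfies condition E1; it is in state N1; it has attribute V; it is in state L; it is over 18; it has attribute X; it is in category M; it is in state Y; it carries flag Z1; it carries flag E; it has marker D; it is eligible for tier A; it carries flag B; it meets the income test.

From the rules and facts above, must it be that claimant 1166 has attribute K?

By R1 (it is approved, it meets criterion D1): it satisfies condition S1.
By R2 (it is eligible for tier A, it carries flag E): it has a disability rating.
By R6 (it carries flag Z1, it has attribute V, it has attribute X): it is classified as Z.
By R7 (it is in state L): it is denied.
By R8 (it has marker D, it carries flag Z1): it is a first-time applicant.
By R11 (it meets criterion D1): it is exempt.
By R15 (it carries flag B, it has marker D): it is tagged T1.
By R18 (it meets the income test, it carries flag E): it has a qualifying event.
By R27 (it satisfies condition E1, it is tagged F, it is in state N1): it carries flag C.
By R29 (it is classified as Q, it requires an interview): it has attribute U.
By R35 (it satisfies condition S1, it is a first-time applicant): it carries flag H.
By R38 (it is classified as Z, it has a qualifying event): it is classified as H1.
By R4 (it carries flag C, it meets the income test): it is classified as S.
By R17 (it is tagged T1, it has attribute U, it is over 18): it is in category G.
By R28 (it is in category G, it meets the income test): it receives a waiver.
By R33 (it is classified as S, it requires an interview): it carries flag J1.
By R34 (it is classified as H1, it has a disability rating, it is exempt): it has attribute J.
By R22 (it receives a waiver, it is denied): it meets criterion Q1.
By R26 (it carries flag J1, it meets the income test): it is classified as U1.
By R9 (it is classified as U1, it meets criterion Q1): it has attribute A.
By R32 (it has attribute A, it has marker D): it meets criterion A1.
By R24 (it meets criterion A1, it carries flag H): it has marker F1.
By R16 (it has marker F1, it has attribute J): it has attribute K.

Yes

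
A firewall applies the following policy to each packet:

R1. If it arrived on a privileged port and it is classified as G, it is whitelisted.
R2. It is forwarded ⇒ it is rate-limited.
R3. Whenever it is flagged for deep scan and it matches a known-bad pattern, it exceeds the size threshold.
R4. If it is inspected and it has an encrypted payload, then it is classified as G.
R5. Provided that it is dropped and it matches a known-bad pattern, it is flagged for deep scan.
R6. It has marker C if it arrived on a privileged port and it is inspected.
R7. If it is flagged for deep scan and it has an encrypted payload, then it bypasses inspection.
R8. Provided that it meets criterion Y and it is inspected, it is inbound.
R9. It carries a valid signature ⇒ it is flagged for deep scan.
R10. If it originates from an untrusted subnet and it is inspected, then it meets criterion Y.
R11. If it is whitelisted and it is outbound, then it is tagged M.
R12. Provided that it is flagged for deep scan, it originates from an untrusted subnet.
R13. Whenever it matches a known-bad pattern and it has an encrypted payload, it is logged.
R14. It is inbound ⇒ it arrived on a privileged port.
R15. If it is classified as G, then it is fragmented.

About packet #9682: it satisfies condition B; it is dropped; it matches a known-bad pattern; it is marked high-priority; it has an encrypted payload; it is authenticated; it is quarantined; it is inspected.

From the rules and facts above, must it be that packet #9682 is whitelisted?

Yes

By R4 (it is inspected, it has an encrypted payload): it is classified as G.
By R5 (it is dropped, it matches a known-bad pattern): it is flagged for deep scan.
By R12 (it is flagged for deep scan): it originates from an untrusted subnet.
By R10 (it originates from an untrusted subnet, it is inspected): it meets criterion Y.
By R8 (it meets criterion Y, it is inspected): it is inbound.
By R14 (it is inbound): it arrived on a privileged port.
By R1 (it arrived on a privileged port, it is classified as G): it is whitelisted.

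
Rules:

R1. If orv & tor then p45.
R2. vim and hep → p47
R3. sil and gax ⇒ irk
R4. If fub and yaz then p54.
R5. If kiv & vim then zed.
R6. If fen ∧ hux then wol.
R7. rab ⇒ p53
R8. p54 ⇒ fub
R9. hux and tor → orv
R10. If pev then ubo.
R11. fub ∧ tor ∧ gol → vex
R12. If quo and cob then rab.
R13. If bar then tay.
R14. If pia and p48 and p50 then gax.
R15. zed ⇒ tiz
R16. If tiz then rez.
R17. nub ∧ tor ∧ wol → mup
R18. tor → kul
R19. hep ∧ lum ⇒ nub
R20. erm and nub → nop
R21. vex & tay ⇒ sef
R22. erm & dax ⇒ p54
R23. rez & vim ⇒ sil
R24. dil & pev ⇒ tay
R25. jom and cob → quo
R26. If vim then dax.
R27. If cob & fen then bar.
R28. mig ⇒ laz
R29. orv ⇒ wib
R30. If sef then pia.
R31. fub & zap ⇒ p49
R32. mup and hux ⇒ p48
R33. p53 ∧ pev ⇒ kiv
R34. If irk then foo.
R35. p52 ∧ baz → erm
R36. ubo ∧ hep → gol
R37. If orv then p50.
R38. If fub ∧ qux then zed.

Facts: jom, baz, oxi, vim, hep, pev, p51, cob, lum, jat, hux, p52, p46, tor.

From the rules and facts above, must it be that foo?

Forward chaining from the given facts derives: p47, orv, ubo, kul, nub, quo, dax, wib, erm, gol, p50, p45, rab, nop, p54, p53, fub, vex, kiv, zed, tiz, rez, sil.
The only rule concluding foo is R34, which needs irk; that is never established.

No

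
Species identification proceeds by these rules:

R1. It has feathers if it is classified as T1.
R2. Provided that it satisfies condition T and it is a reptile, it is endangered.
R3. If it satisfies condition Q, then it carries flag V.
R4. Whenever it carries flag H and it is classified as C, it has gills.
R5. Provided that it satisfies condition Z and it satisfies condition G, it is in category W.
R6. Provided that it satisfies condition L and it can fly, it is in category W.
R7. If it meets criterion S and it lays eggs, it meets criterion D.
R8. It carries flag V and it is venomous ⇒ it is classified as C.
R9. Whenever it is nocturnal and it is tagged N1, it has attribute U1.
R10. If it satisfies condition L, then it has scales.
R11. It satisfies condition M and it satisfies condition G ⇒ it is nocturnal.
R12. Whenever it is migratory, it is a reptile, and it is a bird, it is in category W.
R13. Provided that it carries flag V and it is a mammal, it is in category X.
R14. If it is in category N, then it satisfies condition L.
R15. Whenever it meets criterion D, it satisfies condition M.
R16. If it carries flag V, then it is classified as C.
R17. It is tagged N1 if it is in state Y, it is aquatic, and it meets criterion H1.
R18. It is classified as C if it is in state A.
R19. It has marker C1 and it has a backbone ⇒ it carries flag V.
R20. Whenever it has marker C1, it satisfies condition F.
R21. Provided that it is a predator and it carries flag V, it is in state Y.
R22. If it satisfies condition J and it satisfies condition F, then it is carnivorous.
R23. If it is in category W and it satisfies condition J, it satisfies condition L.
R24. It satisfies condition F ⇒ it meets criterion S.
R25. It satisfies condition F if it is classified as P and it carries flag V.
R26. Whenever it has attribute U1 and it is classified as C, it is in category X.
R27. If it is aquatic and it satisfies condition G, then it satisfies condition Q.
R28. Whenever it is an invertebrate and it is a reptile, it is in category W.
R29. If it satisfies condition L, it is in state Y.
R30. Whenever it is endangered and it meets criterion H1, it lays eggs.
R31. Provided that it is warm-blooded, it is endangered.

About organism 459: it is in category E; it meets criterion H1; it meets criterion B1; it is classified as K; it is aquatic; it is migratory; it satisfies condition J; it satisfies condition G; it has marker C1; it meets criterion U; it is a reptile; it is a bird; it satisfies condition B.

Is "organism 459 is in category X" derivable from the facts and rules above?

No

Forward chaining from the given facts derives: is in category W, satisfies condition F, is carnivorous, satisfies condition L, meets criterion S, satisfies condition Q, is in state Y, carries flag V, has scales, is classified as C, is tagged N1.
Rules concluding "it is in category X": R13 needs "it is a mammal"; R26 needs "it has attribute U1" — none of these are established.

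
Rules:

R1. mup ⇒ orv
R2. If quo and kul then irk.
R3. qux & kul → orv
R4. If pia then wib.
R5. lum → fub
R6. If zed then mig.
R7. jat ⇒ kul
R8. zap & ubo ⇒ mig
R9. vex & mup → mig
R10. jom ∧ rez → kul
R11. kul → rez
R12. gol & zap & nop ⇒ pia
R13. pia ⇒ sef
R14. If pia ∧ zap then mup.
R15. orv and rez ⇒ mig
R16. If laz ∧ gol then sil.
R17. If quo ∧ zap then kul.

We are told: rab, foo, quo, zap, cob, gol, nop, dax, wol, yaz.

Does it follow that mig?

Yes

pia  (by R12: gol, zap, nop)
mup  (by R14: pia, zap)
kul  (by R17: quo, zap)
orv  (by R1: mup)
rez  (by R11: kul)
mig  (by R15: orv, rez)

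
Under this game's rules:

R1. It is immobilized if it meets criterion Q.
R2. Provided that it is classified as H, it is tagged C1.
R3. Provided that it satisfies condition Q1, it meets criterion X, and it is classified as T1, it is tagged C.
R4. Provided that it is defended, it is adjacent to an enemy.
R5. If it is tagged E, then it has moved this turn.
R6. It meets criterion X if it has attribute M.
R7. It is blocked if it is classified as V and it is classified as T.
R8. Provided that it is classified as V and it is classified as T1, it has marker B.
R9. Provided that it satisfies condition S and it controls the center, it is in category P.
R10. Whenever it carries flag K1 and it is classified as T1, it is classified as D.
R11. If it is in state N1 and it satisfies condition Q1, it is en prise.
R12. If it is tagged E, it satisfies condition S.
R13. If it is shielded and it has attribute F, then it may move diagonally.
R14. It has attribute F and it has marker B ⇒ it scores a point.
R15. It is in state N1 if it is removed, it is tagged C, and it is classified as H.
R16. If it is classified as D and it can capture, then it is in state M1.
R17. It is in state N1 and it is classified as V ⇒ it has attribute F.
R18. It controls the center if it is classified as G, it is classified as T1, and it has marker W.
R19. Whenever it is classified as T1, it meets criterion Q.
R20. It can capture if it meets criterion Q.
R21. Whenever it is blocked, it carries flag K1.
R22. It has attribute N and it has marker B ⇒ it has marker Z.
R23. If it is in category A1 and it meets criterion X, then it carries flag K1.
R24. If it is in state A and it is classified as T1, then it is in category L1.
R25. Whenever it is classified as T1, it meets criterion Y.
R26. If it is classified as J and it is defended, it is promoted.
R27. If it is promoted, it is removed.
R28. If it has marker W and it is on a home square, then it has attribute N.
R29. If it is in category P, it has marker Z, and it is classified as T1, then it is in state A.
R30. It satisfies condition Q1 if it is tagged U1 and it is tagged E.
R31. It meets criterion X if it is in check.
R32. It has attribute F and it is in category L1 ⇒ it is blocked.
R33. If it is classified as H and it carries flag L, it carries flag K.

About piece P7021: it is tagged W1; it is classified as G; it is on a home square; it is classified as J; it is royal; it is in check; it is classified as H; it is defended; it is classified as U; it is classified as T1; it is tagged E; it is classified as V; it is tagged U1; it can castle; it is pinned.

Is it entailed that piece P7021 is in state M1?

No

Forward chaining from the given facts derives: is tagged C1, is adjacent to an enemy, has moved this turn, has marker B, satisfies condition S, meets criterion Q, can capture, meets criterion Y, is promoted, is removed, satisfies condition Q1, meets criterion X, is immobilized, is tagged C, is in state N1, has attribute F, is en prise, scores a point.
The only rule concluding "it is in state M1" is R16, which needs "it is classified as D"; that is never established.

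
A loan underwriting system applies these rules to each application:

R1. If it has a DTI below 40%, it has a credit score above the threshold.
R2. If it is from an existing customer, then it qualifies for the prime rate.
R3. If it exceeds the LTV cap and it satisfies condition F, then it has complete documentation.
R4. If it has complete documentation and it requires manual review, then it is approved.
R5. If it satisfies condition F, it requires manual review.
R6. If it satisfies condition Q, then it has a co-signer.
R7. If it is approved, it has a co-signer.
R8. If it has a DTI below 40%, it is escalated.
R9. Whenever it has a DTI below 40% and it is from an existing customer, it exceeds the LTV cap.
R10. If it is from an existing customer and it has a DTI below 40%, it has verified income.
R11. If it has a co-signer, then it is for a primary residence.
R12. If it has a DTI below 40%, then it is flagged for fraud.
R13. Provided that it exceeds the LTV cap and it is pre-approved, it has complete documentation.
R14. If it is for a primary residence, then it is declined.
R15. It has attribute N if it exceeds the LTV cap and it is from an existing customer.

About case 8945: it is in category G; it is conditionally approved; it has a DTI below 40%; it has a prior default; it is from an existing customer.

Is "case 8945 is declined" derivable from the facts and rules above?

Forward chaining from the given facts derives: has a credit score above the threshold, qualifies for the prime rate, is escalated, exceeds the LTV cap, has verified income, is flagged for fraud, has attribute N.
The only rule concluding "it is declined" is R14, which needs "it is for a primary residence"; that is never established.

No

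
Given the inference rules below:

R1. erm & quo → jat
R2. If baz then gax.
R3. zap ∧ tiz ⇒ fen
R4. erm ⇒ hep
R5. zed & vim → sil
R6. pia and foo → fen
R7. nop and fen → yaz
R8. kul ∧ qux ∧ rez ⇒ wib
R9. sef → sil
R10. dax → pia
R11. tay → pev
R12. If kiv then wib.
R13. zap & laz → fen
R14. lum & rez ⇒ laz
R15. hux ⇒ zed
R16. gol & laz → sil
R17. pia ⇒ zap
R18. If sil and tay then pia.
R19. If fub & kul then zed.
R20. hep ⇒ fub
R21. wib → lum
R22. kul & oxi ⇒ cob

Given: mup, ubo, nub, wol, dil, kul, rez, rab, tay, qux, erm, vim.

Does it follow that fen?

hep  (by R4: erm)
wib  (by R8: kul, qux, rez)
fub  (by R20: hep)
lum  (by R21: wib)
laz  (by R14: lum, rez)
zed  (by R19: fub, kul)
sil  (by R5: zed, vim)
pia  (by R18: sil, tay)
zap  (by R17: pia)
fen  (by R13: zap, laz)

Yes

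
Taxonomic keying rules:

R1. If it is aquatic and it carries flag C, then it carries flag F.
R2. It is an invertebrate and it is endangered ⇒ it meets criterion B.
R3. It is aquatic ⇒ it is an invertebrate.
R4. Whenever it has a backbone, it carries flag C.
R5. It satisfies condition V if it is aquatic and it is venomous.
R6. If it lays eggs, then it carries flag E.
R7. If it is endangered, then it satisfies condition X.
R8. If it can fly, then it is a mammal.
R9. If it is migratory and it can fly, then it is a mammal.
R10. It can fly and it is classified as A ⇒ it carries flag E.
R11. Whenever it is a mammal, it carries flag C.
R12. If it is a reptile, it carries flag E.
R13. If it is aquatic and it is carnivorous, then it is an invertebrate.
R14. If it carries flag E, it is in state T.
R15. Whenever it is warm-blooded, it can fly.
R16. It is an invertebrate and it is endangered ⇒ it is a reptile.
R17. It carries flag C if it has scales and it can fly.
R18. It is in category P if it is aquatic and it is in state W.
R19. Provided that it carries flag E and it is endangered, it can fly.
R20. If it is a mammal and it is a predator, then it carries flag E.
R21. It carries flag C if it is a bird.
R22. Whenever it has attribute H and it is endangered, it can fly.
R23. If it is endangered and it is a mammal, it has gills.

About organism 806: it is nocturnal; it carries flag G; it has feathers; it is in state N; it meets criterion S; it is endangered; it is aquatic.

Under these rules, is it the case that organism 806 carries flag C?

Yes

By R3 (it is aquatic): it is an invertebrate.
By R16 (it is an invertebrate, it is endangered): it is a reptile.
By R12 (it is a reptile): it carries flag E.
By R19 (it carries flag E, it is endangered): it can fly.
By R8 (it can fly): it is a mammal.
By R11 (it is a mammal): it carries flag C.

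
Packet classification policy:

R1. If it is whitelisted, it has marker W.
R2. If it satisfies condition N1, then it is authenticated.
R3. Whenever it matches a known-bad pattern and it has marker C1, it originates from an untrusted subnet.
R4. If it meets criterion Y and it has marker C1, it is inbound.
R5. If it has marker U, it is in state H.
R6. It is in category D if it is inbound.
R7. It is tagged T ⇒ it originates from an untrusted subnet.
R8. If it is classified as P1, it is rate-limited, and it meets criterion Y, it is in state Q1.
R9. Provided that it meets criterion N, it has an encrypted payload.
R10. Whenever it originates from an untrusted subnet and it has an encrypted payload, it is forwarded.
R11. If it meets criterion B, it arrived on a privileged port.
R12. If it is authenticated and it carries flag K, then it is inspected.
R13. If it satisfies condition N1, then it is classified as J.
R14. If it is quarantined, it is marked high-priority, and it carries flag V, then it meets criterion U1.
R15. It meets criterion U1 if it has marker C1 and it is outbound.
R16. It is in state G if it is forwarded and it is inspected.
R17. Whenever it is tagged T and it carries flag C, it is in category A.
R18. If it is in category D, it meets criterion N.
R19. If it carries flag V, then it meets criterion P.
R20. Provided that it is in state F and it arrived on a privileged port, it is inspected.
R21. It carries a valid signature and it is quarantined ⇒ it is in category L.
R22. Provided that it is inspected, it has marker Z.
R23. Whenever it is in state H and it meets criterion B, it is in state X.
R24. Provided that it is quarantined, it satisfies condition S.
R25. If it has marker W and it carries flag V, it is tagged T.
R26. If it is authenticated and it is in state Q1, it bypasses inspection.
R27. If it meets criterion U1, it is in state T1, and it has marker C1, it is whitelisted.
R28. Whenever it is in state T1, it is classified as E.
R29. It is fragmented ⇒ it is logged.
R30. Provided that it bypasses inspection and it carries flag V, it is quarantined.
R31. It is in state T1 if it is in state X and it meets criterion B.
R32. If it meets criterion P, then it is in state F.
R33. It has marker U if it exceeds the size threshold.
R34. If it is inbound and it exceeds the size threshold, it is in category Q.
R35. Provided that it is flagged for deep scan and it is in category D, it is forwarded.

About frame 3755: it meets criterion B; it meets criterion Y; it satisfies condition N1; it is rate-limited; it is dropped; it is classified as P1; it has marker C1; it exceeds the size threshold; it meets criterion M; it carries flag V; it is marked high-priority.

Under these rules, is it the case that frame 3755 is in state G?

By R2 (it satisfies condition N1): it is authenticated.
By R4 (it meets criterion Y, it has marker C1): it is inbound.
By R6 (it is inbound): it is in category D.
By R8 (it is classified as P1, it is rate-limited, it meets criterion Y): it is in state Q1.
By R11 (it meets criterion B): it arrived on a privileged port.
By R18 (it is in category D): it meets criterion N.
By R19 (it carries flag V): it meets criterion P.
By R26 (it is authenticated, it is in state Q1): it bypasses inspection.
By R30 (it bypasses inspection, it carries flag V): it is quarantined.
By R32 (it meets criterion P): it is in state F.
By R33 (it exceeds the size threshold): it has marker U.
By R5 (it has marker U): it is in state H.
By R9 (it meets criterion N): it has an encrypted payload.
By R14 (it is quarantined, it is marked high-priority, it carries flag V): it meets criterion U1.
By R20 (it is in state F, it arrived on a privileged port): it is inspected.
By R23 (it is in state H, it meets criterion B): it is in state X.
By R31 (it is in state X, it meets criterion B): it is in state T1.
By R27 (it meets criterion U1, it is in state T1, it has marker C1): it is whitelisted.
By R1 (it is whitelisted): it has marker W.
By R25 (it has marker W, it carries flag V): it is tagged T.
By R7 (it is tagged T): it originates from an untrusted subnet.
By R10 (it originates from an untrusted subnet, it has an encrypted payload): it is forwarded.
By R16 (it is forwarded, it is inspected): it is in state G.

Yes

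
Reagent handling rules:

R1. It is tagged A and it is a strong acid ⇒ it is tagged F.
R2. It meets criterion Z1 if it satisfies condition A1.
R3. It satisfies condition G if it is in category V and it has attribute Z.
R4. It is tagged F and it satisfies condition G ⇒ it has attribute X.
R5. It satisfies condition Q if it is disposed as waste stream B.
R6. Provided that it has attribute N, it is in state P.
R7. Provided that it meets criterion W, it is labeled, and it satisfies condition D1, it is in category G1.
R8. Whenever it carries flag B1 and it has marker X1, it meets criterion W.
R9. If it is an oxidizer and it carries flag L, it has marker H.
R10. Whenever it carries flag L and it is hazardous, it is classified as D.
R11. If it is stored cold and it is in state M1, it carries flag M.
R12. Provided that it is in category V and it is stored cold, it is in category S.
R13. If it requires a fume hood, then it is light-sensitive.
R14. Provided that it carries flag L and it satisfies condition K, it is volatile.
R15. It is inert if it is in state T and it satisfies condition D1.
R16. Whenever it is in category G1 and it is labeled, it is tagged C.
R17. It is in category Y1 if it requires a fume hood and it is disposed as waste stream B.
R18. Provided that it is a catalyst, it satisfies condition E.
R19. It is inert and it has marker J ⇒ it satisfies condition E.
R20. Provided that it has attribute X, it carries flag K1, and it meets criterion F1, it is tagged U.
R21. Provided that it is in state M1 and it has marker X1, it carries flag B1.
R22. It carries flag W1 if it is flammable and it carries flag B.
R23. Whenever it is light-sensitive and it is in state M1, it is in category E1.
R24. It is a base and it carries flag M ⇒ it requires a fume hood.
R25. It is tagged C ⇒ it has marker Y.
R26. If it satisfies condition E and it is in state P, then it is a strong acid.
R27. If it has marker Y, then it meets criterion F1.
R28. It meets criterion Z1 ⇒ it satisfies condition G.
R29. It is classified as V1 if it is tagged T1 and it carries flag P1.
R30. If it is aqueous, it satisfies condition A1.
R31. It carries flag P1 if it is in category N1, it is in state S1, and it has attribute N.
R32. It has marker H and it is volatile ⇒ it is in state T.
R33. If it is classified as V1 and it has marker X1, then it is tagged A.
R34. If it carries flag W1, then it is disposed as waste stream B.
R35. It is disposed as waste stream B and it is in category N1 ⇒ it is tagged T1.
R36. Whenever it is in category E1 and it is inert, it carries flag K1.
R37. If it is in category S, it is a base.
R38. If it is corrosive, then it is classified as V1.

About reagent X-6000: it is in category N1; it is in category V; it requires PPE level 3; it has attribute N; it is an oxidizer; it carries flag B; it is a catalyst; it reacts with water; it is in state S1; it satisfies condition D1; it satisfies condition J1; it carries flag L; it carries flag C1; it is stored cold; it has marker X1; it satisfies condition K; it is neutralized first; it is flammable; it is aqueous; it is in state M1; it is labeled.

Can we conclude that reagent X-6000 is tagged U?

Yes

By R6 (it has attribute N): it is in state P.
By R9 (it is an oxidizer, it carries flag L): it has marker H.
By R11 (it is stored cold, it is in state M1): it carries flag M.
By R12 (it is in category V, it is stored cold): it is in category S.
By R14 (it carries flag L, it satisfies condition K): it is volatile.
By R18 (it is a catalyst): it satisfies condition E.
By R21 (it is in state M1, it has marker X1): it carries flag B1.
By R22 (it is flammable, it carries flag B): it carries flag W1.
By R26 (it satisfies condition E, it is in state P): it is a strong acid.
By R30 (it is aqueous): it satisfies condition A1.
By R31 (it is in category N1, it is in state S1, it has attribute N): it carries flag P1.
By R32 (it has marker H, it is volatile): it is in state T.
By R34 (it carries flag W1): it is disposed as waste stream B.
By R35 (it is disposed as waste stream B, it is in category N1): it is tagged T1.
By R37 (it is in category S): it is a base.
By R2 (it satisfies condition A1): it meets criterion Z1.
By R8 (it carries flag B1, it has marker X1): it meets criterion W.
By R15 (it is in state T, it satisfies condition D1): it is inert.
By R24 (it is a base, it carries flag M): it requires a fume hood.
By R28 (it meets criterion Z1): it satisfies condition G.
By R29 (it is tagged T1, it carries flag P1): it is classified as V1.
By R33 (it is classified as V1, it has marker X1): it is tagged A.
By R1 (it is tagged A, it is a strong acid): it is tagged F.
By R4 (it is tagged F, it satisfies condition G): it has attribute X.
By R7 (it meets criterion W, it is labeled, it satisfies condition D1): it is in category G1.
By R13 (it requires a fume hood): it is light-sensitive.
By R16 (it is in category G1, it is labeled): it is tagged C.
By R23 (it is light-sensitive, it is in state M1): it is in category E1.
By R25 (it is tagged C): it has marker Y.
By R27 (it has marker Y): it meets criterion F1.
By R36 (it is in category E1, it is inert): it carries flag K1.
By R20 (it has attribute X, it carries flag K1, it meets criterion F1): it is tagged U.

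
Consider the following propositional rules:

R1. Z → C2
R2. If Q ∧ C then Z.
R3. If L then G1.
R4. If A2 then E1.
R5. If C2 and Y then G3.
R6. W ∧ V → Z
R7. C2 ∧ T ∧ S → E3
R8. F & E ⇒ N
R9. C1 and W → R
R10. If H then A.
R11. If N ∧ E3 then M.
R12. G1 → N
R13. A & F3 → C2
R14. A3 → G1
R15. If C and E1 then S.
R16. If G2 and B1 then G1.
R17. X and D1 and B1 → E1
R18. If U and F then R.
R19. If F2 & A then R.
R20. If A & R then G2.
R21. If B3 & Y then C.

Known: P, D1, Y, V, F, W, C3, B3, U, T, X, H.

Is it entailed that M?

Forward chaining from the given facts derives: Z, A, R, G2, C, C2, G3.
The only rule concluding M is R11, which needs N; that is never established.

No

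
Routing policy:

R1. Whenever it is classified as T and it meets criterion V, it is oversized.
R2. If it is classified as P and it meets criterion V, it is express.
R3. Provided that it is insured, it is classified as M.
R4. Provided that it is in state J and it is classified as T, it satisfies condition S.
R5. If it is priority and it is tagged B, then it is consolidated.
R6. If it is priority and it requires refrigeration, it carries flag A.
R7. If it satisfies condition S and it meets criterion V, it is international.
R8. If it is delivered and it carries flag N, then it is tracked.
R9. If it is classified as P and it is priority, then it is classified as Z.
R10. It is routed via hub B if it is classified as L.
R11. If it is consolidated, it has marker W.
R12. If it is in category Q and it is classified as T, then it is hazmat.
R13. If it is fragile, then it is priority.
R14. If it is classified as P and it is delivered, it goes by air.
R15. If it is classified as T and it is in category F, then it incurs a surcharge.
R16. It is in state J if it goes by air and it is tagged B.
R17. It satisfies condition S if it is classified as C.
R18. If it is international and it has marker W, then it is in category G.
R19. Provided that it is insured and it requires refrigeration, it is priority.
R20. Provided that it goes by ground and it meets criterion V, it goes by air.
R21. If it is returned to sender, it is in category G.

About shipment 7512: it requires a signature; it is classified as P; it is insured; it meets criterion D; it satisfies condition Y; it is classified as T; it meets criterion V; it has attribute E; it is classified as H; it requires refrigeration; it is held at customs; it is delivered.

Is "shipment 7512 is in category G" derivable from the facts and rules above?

No

Forward chaining from the given facts derives: is oversized, is express, is classified as M, goes by air, is priority, carries flag A, is classified as Z.
Rules concluding "it is in category G": R18 needs "it is international"; R21 needs "it is returned to sender" — none of these are established.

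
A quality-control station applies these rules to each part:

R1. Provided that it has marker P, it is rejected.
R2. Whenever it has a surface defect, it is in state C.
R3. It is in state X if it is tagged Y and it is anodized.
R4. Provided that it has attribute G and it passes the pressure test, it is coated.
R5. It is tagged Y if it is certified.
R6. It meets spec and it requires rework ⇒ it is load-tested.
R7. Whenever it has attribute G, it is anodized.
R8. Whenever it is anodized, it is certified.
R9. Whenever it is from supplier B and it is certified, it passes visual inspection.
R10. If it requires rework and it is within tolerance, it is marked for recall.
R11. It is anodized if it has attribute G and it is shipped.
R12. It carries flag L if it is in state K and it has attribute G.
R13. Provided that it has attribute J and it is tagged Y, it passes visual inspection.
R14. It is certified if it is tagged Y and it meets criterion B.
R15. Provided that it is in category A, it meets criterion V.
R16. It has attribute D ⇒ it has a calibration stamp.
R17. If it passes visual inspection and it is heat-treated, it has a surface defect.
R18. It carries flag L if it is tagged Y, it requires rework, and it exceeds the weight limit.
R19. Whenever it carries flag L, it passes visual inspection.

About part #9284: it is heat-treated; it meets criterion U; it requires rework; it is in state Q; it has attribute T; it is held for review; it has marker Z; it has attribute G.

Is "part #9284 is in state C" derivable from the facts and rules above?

Forward chaining from the given facts derives: is anodized, is certified, is tagged Y, is in state X.
The only rule concluding "it is in state C" is R2, which needs "it has a surface defect"; that is never established.

No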